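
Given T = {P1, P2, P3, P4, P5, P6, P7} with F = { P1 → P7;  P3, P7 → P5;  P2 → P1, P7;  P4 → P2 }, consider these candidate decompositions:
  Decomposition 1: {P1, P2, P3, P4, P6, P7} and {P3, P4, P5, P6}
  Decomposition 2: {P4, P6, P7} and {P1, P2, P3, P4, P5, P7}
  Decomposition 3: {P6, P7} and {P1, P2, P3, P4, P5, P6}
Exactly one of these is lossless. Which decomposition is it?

Decomposition 1

Decomposition 1: common = {P3, P4, P6}, closure = {P1, P2, P3, P4, P5, P6, P7} → lossless.
Decomposition 2: common = {P4, P7}, closure = {P1, P2, P4, P7} → lossy.
Decomposition 3: common = {P6}, closure = {P6} → lossy.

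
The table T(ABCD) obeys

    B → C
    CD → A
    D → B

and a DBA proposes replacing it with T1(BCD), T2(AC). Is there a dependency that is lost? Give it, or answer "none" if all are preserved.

CD → A

Check CD → A: no single fragment contains all of {ACD}, and the restricted closure of {CD} across the fragments never reaches {A}.
B → C is preserved.
D → B is preserved.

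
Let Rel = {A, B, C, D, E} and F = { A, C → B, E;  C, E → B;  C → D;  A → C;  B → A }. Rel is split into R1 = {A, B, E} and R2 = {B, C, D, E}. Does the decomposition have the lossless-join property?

Common attributes: R1 ∩ R2 = {B, E}.
Closure of {B, E}: B → A applies, adding A; A → C applies, adding C; C → D applies, adding D. So (B, E)⁺ = {A, B, C, D, E}.
This closure contains every attribute of R1, so R1 ∩ R2 → R1. The join is lossless.

Yes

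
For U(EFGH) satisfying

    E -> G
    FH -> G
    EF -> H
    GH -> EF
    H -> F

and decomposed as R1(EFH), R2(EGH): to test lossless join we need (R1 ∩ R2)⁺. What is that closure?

EFGH

R1 ∩ R2 = {EH}.
E → G applies, adding G
GH → EF applies, adding F
Closure: {EFGH}.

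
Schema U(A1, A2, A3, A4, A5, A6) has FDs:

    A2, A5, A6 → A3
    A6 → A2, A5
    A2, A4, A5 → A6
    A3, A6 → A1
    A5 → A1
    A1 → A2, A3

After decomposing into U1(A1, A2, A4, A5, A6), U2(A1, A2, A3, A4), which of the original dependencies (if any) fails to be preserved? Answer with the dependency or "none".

A2, A5, A6 → A3: restricted closure across fragments reaches A3.
A6 → A2, A5 lies within U1.
A2, A4, A5 → A6 lies within U1.
A3, A6 → A1: restricted closure across fragments reaches A1.
A5 → A1 lies within U1.
A1 → A2, A3 lies within U2.
Every dependency is enforceable on the fragments, so the decomposition is dependency-preserving.

none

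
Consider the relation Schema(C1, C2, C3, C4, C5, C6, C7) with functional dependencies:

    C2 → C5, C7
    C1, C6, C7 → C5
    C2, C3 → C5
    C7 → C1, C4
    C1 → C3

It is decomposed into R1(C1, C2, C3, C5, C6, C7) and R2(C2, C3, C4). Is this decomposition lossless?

Yes

Common attributes: R1 ∩ R2 = {C2, C3}.
Closure of {C2, C3}: C2 → C5, C7 applies, adding C5, C7; C7 → C1, C4 applies, adding C1, C4. So (C2, C3)⁺ = {C1, C2, C3, C4, C5, C7}.
This closure contains every attribute of R2, so R1 ∩ R2 → R2. The join is lossless.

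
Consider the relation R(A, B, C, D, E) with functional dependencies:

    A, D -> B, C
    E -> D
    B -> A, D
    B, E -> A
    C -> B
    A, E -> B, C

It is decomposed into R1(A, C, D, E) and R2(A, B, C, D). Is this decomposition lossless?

Yes

Common attributes: R1 ∩ R2 = {A, C, D}.
Closure of {A, C, D}: A, D → B, C applies, adding B. So (A, C, D)⁺ = {A, B, C, D}.
This closure contains every attribute of R2, so R1 ∩ R2 → R2. The join is lossless.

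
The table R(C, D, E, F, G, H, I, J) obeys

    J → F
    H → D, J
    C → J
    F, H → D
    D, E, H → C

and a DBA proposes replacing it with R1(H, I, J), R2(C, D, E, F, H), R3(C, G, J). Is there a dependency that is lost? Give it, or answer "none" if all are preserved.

J → F

Check J → F: no single fragment contains all of {F, J}, and the restricted closure of {J} across the fragments never reaches {F}.
H → D, J is preserved.
C → J is preserved.
F, H → D is preserved.
D, E, H → C is preserved.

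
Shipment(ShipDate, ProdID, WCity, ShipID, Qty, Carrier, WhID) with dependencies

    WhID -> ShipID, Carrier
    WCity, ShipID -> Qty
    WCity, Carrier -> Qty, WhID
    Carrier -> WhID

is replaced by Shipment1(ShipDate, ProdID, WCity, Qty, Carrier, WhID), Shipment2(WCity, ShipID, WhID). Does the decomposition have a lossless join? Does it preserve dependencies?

lossless but not dependency-preserving

Lossless test: (WCity, WhID)⁺ = {WCity, ShipID, Qty, Carrier, WhID}, which contains all of one fragment — lossless.
Dependency preservation: the restricted closure of {WCity, ShipID} across the fragments never reaches {Qty}, so WCity, ShipID → Qty cannot be enforced without a join — not preserved.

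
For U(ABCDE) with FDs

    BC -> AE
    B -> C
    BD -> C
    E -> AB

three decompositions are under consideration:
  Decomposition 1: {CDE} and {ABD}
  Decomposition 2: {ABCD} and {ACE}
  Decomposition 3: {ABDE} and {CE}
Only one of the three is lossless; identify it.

Decomposition 3

Decomposition 1: common = {D}, closure = {D} → lossy.
Decomposition 2: common = {AC}, closure = {AC} → lossy.
Decomposition 3: common = {E}, closure = {ABCE} → lossless.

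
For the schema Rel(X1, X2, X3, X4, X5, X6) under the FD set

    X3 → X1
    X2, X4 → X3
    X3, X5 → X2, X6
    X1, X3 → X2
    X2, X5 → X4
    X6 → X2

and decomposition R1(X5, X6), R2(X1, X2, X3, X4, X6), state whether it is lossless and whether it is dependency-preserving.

Lossless test: (X6)⁺ = {X2, X6}, which is a superkey of neither fragment — lossy.
Dependency preservation: the restricted closure of {X3, X5} across the fragments never reaches {X2, X6}, so X3, X5 → X2, X6 cannot be enforced without a join — not preserved.

lossy and not dependency-preserving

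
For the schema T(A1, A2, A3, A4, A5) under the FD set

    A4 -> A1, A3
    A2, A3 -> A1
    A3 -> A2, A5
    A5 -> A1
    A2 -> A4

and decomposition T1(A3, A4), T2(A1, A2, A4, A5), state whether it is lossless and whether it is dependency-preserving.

Lossless test: (A4)⁺ = {A1, A2, A3, A4, A5}, which contains all of one fragment — lossless.
Dependency preservation: A4 → A1, A3; A2, A3 → A1; A3 → A2, A5 are not contained in any single fragment, but the restricted closure of each left-hand side across the fragments still reaches the right-hand side; the remaining FDs each lie inside some fragment. All dependencies are preserved.

lossless and dependency-preserving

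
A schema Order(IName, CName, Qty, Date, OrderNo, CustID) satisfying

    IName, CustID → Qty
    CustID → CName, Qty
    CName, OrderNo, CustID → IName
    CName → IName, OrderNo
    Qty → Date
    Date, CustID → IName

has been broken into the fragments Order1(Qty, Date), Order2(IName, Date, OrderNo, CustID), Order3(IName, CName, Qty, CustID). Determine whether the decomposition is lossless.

Yes

Chase test. Columns are IName, CName, Qty, Date, OrderNo, CustID; row i has aⱼ where attribute j ∈ Orderi, else bᵢⱼ.
Initial tableau (one row per fragment):
  row 1: b11 b12 a3 a4 b15 b16
  row 2: a1 b22 b23 a4 a5 a6
  row 3: a1 a2 a3 b34 b35 a6
Rows 2 and 3 agree on IName, CustID; apply IName, CustID→Qty and equate their Qty entries.
Rows 2 and 3 agree on CustID; apply CustID→CName, Qty and equate their CName, Qty entries.
Rows 2 and 3 agree on CName; apply CName→IName, OrderNo and equate their IName, OrderNo entries.
Rows 1 and 3 agree on Qty; apply Qty→Date and equate their Date entries.
Row 2 is now all distinguished symbols — the join is lossless.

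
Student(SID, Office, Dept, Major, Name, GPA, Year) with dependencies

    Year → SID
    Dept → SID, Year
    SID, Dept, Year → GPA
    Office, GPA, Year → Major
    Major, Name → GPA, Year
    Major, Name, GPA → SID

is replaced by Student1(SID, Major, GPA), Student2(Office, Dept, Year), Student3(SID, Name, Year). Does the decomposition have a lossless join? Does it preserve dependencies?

Lossless test (chase): Rows 2 and 3 agree on Year; apply Year→SID and equate their SID entries. No row becomes fully distinguished — the join is lossy.
Dependency preservation: the restricted closure of {SID, Dept, Year} across the fragments never reaches {GPA}, so SID, Dept, Year → GPA cannot be enforced without a join — not preserved.

lossy and not dependency-preserving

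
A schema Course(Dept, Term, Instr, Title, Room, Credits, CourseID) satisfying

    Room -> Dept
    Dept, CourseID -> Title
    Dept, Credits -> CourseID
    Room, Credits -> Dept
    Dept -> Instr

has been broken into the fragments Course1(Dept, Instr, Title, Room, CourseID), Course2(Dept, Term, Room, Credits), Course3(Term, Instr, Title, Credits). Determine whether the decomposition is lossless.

Chase test. Columns are Dept, Term, Instr, Title, Room, Credits, CourseID; row i has aⱼ where attribute j ∈ Coursei, else bᵢⱼ.
Initial tableau (one row per fragment):
  row 1: a1 b12 a3 a4 a5 b16 a7
  row 2: a1 a2 b23 b24 a5 a6 b27
  row 3: b31 a2 a3 a4 b35 a6 b37
Rows 1 and 2 agree on Dept; apply Dept→Instr and equate their Instr entries.
No row becomes fully distinguished — the join is lossy.

No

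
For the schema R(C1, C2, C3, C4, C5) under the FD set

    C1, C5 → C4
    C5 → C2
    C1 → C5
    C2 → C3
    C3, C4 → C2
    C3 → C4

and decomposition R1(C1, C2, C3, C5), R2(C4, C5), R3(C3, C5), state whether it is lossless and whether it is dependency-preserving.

lossless but not dependency-preserving

Lossless test (chase): Rows 1 and 2 agree on C5; apply C5→C2 and equate their C2 entries. Rows 1 and 3 agree on C5; apply C5→C2 and equate their C2 entries. Rows 1 and 2 agree on C2; apply C2→C3 and equate their C3 entries. Rows 1 and 2 agree on C3; apply C3→C4 and equate their C4 entries. Rows 1 and 3 agree on C3; apply C3→C4 and equate their C4 entries. Row 1 is now all distinguished symbols — the join is lossless.
Dependency preservation: the restricted closure of {C3} across the fragments never reaches {C4}, so C3 → C4 cannot be enforced without a join — not preserved.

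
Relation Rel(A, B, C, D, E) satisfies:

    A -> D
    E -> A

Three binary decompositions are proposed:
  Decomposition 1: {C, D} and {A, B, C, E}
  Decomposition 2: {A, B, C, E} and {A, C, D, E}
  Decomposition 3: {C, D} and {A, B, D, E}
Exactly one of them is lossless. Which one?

Decomposition 2

Decomposition 1: common = {C}, closure = {C} → lossy.
Decomposition 2: common = {A, C, E}, closure = {A, C, D, E} → lossless.
Decomposition 3: common = {D}, closure = {D} → lossy.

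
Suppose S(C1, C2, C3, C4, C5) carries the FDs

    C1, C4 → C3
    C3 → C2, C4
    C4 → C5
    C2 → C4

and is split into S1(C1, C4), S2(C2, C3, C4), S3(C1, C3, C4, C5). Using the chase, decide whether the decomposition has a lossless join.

Yes

Chase test. Columns are C1, C2, C3, C4, C5; row i has aⱼ where attribute j ∈ Si, else bᵢⱼ.
Initial tableau (one row per fragment):
  row 1: a1 b12 b13 a4 b15
  row 2: b21 a2 a3 a4 b25
  row 3: a1 b32 a3 a4 a5
Rows 1 and 3 agree on C1, C4; apply C1, C4→C3 and equate their C3 entries.
Rows 1 and 2 agree on C3; apply C3→C2, C4 and equate their C2, C4 entries.
Rows 1 and 3 agree on C3; apply C3→C2, C4 and equate their C2, C4 entries.
Rows 1 and 2 agree on C4; apply C4→C5 and equate their C5 entries.
Rows 1 and 3 agree on C4; apply C4→C5 and equate their C5 entries.
Row 1 is now all distinguished symbols — the join is lossless.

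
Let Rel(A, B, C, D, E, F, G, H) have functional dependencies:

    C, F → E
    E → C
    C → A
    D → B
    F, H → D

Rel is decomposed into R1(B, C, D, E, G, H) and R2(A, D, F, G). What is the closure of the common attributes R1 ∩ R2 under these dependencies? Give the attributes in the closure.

B, D, G

R1 ∩ R2 = {D, G}.
D → B applies, adding B
Closure: {B, D, G}.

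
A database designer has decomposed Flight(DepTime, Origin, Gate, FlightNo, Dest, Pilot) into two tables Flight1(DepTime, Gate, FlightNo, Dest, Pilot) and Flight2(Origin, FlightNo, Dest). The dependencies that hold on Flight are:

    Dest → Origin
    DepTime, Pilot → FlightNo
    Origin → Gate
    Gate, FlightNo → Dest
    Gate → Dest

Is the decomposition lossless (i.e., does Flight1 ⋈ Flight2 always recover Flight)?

Yes

Common attributes: Flight1 ∩ Flight2 = {FlightNo, Dest}.
Closure of {FlightNo, Dest}: Dest → Origin applies, adding Origin; Origin → Gate applies, adding Gate. So (FlightNo, Dest)⁺ = {Origin, Gate, FlightNo, Dest}.
This closure contains every attribute of Flight2, so Flight1 ∩ Flight2 → Flight2. The join is lossless.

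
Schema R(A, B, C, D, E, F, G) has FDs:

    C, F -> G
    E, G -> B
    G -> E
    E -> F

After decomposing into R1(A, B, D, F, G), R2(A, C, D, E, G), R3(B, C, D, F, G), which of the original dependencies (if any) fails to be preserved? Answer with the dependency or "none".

Check E → F: no single fragment contains all of {E, F}, and the restricted closure of {E} across the fragments never reaches {F}.
C, F → G is preserved.
E, G → B is preserved.
G → E is preserved.

E -> F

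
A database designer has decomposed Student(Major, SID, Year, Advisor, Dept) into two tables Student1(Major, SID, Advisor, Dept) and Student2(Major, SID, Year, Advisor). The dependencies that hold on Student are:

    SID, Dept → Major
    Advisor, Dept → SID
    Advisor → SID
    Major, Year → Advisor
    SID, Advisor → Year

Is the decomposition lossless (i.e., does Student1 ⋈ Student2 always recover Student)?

Yes

Common attributes: Student1 ∩ Student2 = {Major, SID, Advisor}.
Closure of {Major, SID, Advisor}: SID, Advisor → Year applies, adding Year. So (Major, SID, Advisor)⁺ = {Major, SID, Year, Advisor}.
This closure contains every attribute of Student2, so Student1 ∩ Student2 → Student2. The join is lossless.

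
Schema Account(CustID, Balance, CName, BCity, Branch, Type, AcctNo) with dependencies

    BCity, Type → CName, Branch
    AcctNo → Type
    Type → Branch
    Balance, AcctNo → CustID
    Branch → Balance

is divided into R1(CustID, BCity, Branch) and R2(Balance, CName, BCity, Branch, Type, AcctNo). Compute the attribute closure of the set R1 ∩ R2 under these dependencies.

Balance, BCity, Branch

R1 ∩ R2 = {BCity, Branch}.
Branch → Balance applies, adding Balance
Closure: {Balance, BCity, Branch}.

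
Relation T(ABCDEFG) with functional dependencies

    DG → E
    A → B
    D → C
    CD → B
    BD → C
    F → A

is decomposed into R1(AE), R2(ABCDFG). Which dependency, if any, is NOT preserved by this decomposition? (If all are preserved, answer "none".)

DG → E

Check DG → E: no single fragment contains all of {DEG}, and the restricted closure of {DG} across the fragments never reaches {E}.
A → B is preserved.
D → C is preserved.
CD → B is preserved.
BD → C is preserved.
F → A is preserved.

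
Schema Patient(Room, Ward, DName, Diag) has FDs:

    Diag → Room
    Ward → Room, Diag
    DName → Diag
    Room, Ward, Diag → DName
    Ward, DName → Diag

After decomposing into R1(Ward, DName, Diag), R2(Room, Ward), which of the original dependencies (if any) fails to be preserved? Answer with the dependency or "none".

Diag → Room

Check Diag → Room: no single fragment contains all of {Room, Diag}, and the restricted closure of {Diag} across the fragments never reaches {Room}.
Ward → Room, Diag is preserved.
DName → Diag is preserved.
Room, Ward, Diag → DName is preserved.
Ward, DName → Diag is preserved.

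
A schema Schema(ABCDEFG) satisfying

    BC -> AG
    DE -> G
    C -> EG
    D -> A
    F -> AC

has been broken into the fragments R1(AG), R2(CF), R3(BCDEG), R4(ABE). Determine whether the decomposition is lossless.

No

Chase test. Columns are ABCDEFG; row i has aⱼ where attribute j ∈ Ri, else bᵢⱼ.
Initial tableau (one row per fragment):
  row 1: a1 b12 b13 b14 b15 b16 a7
  row 2: b21 b22 a3 b24 b25 a6 b27
  row 3: b31 a2 a3 a4 a5 b36 a7
  row 4: a1 a2 b43 b44 a5 b46 b47
Rows 2 and 3 agree on C; apply C→EG and equate their EG entries.
No row becomes fully distinguished — the join is lossy.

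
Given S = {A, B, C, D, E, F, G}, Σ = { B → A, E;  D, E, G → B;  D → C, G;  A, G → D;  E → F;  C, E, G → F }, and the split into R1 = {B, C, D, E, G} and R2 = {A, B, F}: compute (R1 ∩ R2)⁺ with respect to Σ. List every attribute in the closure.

R1 ∩ R2 = {B}.
B → A, E applies, adding A, E
E → F applies, adding F
Closure: {A, B, E, F}.

A, B, E, F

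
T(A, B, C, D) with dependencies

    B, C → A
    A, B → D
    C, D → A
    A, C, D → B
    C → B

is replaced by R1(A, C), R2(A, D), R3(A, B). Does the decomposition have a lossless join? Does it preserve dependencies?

lossy and not dependency-preserving

Lossless test (chase): applying each FD to every pair of rows produces no changes in the tableau, so no row becomes fully distinguished — the join is lossy.
Dependency preservation: the restricted closure of {A, B} across the fragments never reaches {D}, so A, B → D cannot be enforced without a join — not preserved.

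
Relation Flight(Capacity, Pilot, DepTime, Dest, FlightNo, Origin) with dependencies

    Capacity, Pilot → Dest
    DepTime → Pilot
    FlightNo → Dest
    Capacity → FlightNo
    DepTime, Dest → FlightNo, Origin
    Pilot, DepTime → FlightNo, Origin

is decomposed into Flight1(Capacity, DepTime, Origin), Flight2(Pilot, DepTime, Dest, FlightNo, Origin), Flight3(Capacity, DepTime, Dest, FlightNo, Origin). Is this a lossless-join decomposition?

Yes

Chase test. Columns are Capacity, Pilot, DepTime, Dest, FlightNo, Origin; row i has aⱼ where attribute j ∈ Flighti, else bᵢⱼ.
Initial tableau (one row per fragment):
  row 1: a1 b12 a3 b14 b15 a6
  row 2: b21 a2 a3 a4 a5 a6
  row 3: a1 b32 a3 a4 a5 a6
Rows 1 and 2 agree on DepTime; apply DepTime→Pilot and equate their Pilot entries.
Rows 1 and 3 agree on DepTime; apply DepTime→Pilot and equate their Pilot entries.
Rows 1 and 3 agree on Capacity; apply Capacity→FlightNo and equate their FlightNo entries.
Rows 1 and 3 agree on Capacity, Pilot; apply Capacity, Pilot→Dest and equate their Dest entries.
Row 1 is now all distinguished symbols — the join is lossless.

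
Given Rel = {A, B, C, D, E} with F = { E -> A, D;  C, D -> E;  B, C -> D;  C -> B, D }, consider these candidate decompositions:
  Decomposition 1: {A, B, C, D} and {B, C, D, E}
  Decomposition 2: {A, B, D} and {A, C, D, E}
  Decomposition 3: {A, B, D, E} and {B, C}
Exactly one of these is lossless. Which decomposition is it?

Decomposition 1

Decomposition 1: common = {B, C, D}, closure = {A, B, C, D, E} → lossless.
Decomposition 2: common = {A, D}, closure = {A, D} → lossy.
Decomposition 3: common = {B}, closure = {B} → lossy.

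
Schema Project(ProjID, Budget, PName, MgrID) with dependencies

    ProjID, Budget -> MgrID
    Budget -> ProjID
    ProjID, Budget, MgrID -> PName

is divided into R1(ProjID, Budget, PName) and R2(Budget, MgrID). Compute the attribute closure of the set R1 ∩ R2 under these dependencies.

ProjID, Budget, PName, MgrID

R1 ∩ R2 = {Budget}.
Budget → ProjID applies, adding ProjID
ProjID, Budget → MgrID applies, adding MgrID
ProjID, Budget, MgrID → PName applies, adding PName
Closure: {ProjID, Budget, PName, MgrID}.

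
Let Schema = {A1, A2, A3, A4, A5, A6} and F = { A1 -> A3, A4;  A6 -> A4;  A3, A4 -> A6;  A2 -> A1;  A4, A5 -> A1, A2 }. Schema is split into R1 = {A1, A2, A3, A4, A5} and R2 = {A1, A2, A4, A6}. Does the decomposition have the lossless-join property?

Yes

Common attributes: R1 ∩ R2 = {A1, A2, A4}.
Closure of {A1, A2, A4}: A1 → A3, A4 applies, adding A3; A3, A4 → A6 applies, adding A6. So (A1, A2, A4)⁺ = {A1, A2, A3, A4, A6}.
This closure contains every attribute of R2, so R1 ∩ R2 → R2. The join is lossless.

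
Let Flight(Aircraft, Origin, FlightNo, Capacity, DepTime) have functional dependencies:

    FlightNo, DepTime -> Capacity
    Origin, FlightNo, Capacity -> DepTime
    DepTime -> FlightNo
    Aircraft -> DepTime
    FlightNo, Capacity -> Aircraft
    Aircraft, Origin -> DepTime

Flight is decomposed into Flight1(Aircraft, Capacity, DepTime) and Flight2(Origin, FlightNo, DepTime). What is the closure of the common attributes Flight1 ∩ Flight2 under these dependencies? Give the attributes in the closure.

Aircraft, FlightNo, Capacity, DepTime

Flight1 ∩ Flight2 = {DepTime}.
DepTime → FlightNo applies, adding FlightNo
FlightNo, DepTime → Capacity applies, adding Capacity
FlightNo, Capacity → Aircraft applies, adding Aircraft
Closure: {Aircraft, FlightNo, Capacity, DepTime}.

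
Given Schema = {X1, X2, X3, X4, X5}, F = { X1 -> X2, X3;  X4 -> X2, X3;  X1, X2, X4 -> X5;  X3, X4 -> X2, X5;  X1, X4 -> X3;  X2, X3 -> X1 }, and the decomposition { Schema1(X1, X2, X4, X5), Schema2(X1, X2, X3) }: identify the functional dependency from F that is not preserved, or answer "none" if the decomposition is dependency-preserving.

X1 → X2, X3 lies within Schema2.
X4 → X2, X3: restricted closure across fragments reaches X2, X3.
X1, X2, X4 → X5 lies within Schema1.
X3, X4 → X2, X5: restricted closure across fragments reaches X2, X5.
X1, X4 → X3: restricted closure across fragments reaches X3.
X2, X3 → X1 lies within Schema2.
Every dependency is enforceable on the fragments, so the decomposition is dependency-preserving.

none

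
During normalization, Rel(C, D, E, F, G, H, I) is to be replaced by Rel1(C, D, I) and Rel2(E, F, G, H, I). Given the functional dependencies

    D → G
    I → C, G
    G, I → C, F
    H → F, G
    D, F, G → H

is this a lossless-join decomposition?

Common attributes: Rel1 ∩ Rel2 = {I}.
Closure of {I}: I → C, G applies, adding C, G; G, I → C, F applies, adding F. So (I)⁺ = {C, F, G, I}.
The closure contains neither all of Rel1 = {C, D, I} nor all of Rel2 = {E, F, G, H, I}, so the common attributes are not a superkey of either fragment. The join is lossy.

No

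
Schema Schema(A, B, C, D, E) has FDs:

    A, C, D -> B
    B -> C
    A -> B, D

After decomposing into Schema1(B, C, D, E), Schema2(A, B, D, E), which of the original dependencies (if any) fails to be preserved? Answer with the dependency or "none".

none

A, C, D → B: restricted closure across fragments reaches B.
B → C lies within Schema1.
A → B, D lies within Schema2.
Every dependency is enforceable on the fragments, so the decomposition is dependency-preserving.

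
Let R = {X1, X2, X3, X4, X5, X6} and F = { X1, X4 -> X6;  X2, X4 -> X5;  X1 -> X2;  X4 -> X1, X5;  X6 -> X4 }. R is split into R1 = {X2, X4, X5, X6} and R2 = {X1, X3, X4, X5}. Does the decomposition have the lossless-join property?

Yes

Common attributes: R1 ∩ R2 = {X4, X5}.
Closure of {X4, X5}: X4 → X1, X5 applies, adding X1; X1, X4 → X6 applies, adding X6; X1 → X2 applies, adding X2. So (X4, X5)⁺ = {X1, X2, X4, X5, X6}.
This closure contains every attribute of R1, so R1 ∩ R2 → R1. The join is lossless.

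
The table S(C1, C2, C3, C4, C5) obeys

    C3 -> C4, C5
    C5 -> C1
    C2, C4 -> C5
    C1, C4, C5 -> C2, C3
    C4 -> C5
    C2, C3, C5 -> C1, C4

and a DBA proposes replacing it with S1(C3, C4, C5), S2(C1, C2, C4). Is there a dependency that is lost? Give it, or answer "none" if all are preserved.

C5 -> C1

Check C5 → C1: no single fragment contains all of {C1, C5}, and the restricted closure of {C5} across the fragments never reaches {C1}.
C3 → C4, C5 is preserved.
C2, C4 → C5 is preserved.
C1, C4, C5 → C2, C3 is preserved.
C4 → C5 is preserved.
C2, C3, C5 → C1, C4 is preserved.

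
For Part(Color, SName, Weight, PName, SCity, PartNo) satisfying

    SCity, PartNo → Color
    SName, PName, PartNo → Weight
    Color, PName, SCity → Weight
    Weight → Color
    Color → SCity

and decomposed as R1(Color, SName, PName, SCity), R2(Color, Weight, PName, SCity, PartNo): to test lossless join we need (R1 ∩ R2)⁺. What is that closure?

Color, Weight, PName, SCity

R1 ∩ R2 = {Color, PName, SCity}.
Color, PName, SCity → Weight applies, adding Weight
Closure: {Color, Weight, PName, SCity}.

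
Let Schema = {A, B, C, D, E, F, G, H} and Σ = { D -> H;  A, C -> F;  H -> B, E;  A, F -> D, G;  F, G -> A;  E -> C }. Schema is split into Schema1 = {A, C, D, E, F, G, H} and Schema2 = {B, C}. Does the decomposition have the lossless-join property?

No

Common attributes: Schema1 ∩ Schema2 = {C}.
No dependency enlarges {C}, so (C)⁺ = {C}.
The closure contains neither all of Schema1 = {A, C, D, E, F, G, H} nor all of Schema2 = {B, C}, so the common attributes are not a superkey of either fragment. The join is lossy.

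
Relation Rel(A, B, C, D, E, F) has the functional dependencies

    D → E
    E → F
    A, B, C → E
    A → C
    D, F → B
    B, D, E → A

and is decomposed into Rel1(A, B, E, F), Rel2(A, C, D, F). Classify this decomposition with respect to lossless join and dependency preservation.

Lossless test: (A, F)⁺ = {A, C, F}, which is a superkey of neither fragment — lossy.
Dependency preservation: the restricted closure of {D} across the fragments never reaches {E}, so D → E cannot be enforced without a join — not preserved.

lossy and not dependency-preserving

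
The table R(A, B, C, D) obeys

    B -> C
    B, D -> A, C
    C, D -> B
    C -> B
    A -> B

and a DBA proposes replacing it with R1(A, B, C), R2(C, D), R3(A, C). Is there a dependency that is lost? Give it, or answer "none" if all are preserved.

B, D -> A, C

Check B, D → A, C: no single fragment contains all of {A, B, C, D}, and the restricted closure of {B, D} across the fragments never reaches {A, C}.
B → C is preserved.
C, D → B is preserved.
C → B is preserved.
A → B is preserved.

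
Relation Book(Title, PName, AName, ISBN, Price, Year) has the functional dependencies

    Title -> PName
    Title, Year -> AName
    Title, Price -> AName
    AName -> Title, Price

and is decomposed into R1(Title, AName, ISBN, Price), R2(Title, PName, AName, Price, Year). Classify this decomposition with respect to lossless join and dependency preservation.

Lossless test: (Title, AName, Price)⁺ = {Title, PName, AName, Price}, which is a superkey of neither fragment — lossy.
Dependency preservation: every FD's attributes lie within a single fragment, so each can be enforced locally — preserved.

lossy but dependency-preserving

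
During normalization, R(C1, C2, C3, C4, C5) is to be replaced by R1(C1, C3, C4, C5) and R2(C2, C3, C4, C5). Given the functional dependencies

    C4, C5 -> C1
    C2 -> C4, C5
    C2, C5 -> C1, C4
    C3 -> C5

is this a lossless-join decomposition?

Common attributes: R1 ∩ R2 = {C3, C4, C5}.
Closure of {C3, C4, C5}: C4, C5 → C1 applies, adding C1. So (C3, C4, C5)⁺ = {C1, C3, C4, C5}.
This closure contains every attribute of R1, so R1 ∩ R2 → R1. The join is lossless.

Yes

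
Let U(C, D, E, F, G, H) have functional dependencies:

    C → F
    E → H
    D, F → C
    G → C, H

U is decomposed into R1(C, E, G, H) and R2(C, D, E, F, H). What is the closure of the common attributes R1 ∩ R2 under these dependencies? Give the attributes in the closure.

C, E, F, H

R1 ∩ R2 = {C, E, H}.
C → F applies, adding F
Closure: {C, E, F, H}.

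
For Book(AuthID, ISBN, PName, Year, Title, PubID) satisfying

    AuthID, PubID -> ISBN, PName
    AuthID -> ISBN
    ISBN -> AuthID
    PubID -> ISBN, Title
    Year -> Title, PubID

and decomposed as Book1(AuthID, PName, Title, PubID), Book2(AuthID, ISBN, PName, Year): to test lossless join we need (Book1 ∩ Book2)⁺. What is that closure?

Book1 ∩ Book2 = {AuthID, PName}.
AuthID → ISBN applies, adding ISBN
Closure: {AuthID, ISBN, PName}.

AuthID, ISBN, PName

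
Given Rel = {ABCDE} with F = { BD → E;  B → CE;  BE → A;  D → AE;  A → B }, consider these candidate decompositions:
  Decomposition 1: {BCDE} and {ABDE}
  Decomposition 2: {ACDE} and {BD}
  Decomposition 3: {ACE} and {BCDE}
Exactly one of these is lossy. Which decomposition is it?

Decomposition 1: common = {BDE}, closure = {ABCDE} → lossless.
Decomposition 2: common = {D}, closure = {ABCDE} → lossless.
Decomposition 3: common = {CE}, closure = {CE} → lossy.

Decomposition 3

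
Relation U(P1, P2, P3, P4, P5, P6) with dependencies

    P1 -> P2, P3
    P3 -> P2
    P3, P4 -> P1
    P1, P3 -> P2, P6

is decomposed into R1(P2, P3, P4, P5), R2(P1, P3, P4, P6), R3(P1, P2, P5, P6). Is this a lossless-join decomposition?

Yes

Chase test. Columns are P1, P2, P3, P4, P5, P6; row i has aⱼ where attribute j ∈ Ri, else bᵢⱼ.
Initial tableau (one row per fragment):
  row 1: b11 a2 a3 a4 a5 b16
  row 2: a1 b22 a3 a4 b25 a6
  row 3: a1 a2 b33 b34 a5 a6
Rows 2 and 3 agree on P1; apply P1→P2, P3 and equate their P2, P3 entries.
Rows 1 and 2 agree on P3, P4; apply P3, P4→P1 and equate their P1 entries.
Rows 1 and 2 agree on P1, P3; apply P1, P3→P2, P6 and equate their P2, P6 entries.
Row 1 is now all distinguished symbols — the join is lossless.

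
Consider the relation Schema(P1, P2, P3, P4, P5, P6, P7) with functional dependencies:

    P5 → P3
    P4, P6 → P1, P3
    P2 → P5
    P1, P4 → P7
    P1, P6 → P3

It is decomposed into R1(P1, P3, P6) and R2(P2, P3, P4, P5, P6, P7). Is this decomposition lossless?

No

Common attributes: R1 ∩ R2 = {P3, P6}.
No dependency enlarges {P3, P6}, so (P3, P6)⁺ = {P3, P6}.
The closure contains neither all of R1 = {P1, P3, P6} nor all of R2 = {P2, P3, P4, P5, P6, P7}, so the common attributes are not a superkey of either fragment. The join is lossy.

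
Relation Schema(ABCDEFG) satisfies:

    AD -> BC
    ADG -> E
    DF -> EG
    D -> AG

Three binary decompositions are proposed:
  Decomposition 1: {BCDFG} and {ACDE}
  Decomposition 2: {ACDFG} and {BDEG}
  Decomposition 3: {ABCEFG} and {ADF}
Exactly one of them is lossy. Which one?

Decomposition 1: common = {CD}, closure = {ABCDEG} → lossless.
Decomposition 2: common = {DG}, closure = {ABCDEG} → lossless.
Decomposition 3: common = {AF}, closure = {AF} → lossy.

Decomposition 3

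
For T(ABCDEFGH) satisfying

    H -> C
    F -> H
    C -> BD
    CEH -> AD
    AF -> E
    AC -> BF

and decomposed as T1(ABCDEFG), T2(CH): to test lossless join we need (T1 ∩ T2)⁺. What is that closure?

T1 ∩ T2 = {C}.
C → BD applies, adding BD
Closure: {BCD}.

BCD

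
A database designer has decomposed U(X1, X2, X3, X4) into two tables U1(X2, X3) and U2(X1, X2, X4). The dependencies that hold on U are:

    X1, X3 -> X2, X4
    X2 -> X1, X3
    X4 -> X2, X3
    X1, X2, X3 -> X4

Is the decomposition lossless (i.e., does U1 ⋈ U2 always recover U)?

Common attributes: U1 ∩ U2 = {X2}.
Closure of {X2}: X2 → X1, X3 applies, adding X1, X3; X1, X2, X3 → X4 applies, adding X4. So (X2)⁺ = {X1, X2, X3, X4}.
This closure contains every attribute of U1, so U1 ∩ U2 → U1. The join is lossless.

Yes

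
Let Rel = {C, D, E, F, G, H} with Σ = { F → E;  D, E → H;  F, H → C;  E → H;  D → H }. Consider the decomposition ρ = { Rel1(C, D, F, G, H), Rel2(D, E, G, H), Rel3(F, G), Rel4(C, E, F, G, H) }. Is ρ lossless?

Chase test. Columns are C, D, E, F, G, H; row i has aⱼ where attribute j ∈ Reli, else bᵢⱼ.
Initial tableau (one row per fragment):
  row 1: a1 a2 b13 a4 a5 a6
  row 2: b21 a2 a3 b24 a5 a6
  row 3: b31 b32 b33 a4 a5 b36
  row 4: a1 b42 a3 a4 a5 a6
Rows 1 and 3 agree on F; apply F→E and equate their E entries.
Rows 1 and 4 agree on F; apply F→E and equate their E entries.
Rows 1 and 3 agree on E; apply E→H and equate their H entries.
Rows 1 and 3 agree on F, H; apply F, H→C and equate their C entries.
Row 1 is now all distinguished symbols — the join is lossless.

Yes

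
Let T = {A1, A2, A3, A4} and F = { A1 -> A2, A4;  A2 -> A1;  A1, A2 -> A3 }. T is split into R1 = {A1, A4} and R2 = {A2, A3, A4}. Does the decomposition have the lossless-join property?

No

Common attributes: R1 ∩ R2 = {A4}.
No dependency enlarges {A4}, so (A4)⁺ = {A4}.
The closure contains neither all of R1 = {A1, A4} nor all of R2 = {A2, A3, A4}, so the common attributes are not a superkey of either fragment. The join is lossy.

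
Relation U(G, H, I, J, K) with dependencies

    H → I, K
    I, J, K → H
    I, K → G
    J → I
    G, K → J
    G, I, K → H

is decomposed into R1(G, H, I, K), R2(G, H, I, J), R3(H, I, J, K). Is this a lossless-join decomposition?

Chase test. Columns are G, H, I, J, K; row i has aⱼ where attribute j ∈ Ri, else bᵢⱼ.
Initial tableau (one row per fragment):
  row 1: a1 a2 a3 b14 a5
  row 2: a1 a2 a3 a4 b25
  row 3: b31 a2 a3 a4 a5
Rows 1 and 2 agree on H; apply H→I, K and equate their I, K entries.
Rows 1 and 3 agree on I, K; apply I, K→G and equate their G entries.
Rows 1 and 2 agree on G, K; apply G, K→J and equate their J entries.
Row 1 is now all distinguished symbols — the join is lossless.

Yes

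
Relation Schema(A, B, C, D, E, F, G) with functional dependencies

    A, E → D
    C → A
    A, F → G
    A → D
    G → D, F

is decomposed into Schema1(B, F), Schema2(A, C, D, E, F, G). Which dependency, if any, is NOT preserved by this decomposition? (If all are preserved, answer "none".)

A, E → D lies within Schema2.
C → A lies within Schema2.
A, F → G lies within Schema2.
A → D lies within Schema2.
G → D, F lies within Schema2.
Every dependency is enforceable on the fragments, so the decomposition is dependency-preserving.

none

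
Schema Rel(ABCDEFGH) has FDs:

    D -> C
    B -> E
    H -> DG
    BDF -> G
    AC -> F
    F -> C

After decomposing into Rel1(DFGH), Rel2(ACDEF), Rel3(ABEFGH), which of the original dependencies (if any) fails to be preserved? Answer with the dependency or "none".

BDF -> G

Check BDF → G: no single fragment contains all of {BDFG}, and the restricted closure of {BDF} across the fragments never reaches {G}.
D → C is preserved.
B → E is preserved.
H → DG is preserved.
AC → F is preserved.
F → C is preserved.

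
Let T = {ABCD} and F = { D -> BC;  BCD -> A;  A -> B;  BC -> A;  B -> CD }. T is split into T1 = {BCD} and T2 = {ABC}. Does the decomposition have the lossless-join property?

Common attributes: T1 ∩ T2 = {BC}.
Closure of {BC}: BC → A applies, adding A; B → CD applies, adding D. So (BC)⁺ = {ABCD}.
This closure contains every attribute of T1, so T1 ∩ T2 → T1. The join is lossless.

Yes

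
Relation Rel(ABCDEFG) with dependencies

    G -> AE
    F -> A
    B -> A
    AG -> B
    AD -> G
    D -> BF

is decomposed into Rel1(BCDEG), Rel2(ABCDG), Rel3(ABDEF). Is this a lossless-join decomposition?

Chase test. Columns are ABCDEFG; row i has aⱼ where attribute j ∈ Reli, else bᵢⱼ.
Initial tableau (one row per fragment):
  row 1: b11 a2 a3 a4 a5 b16 a7
  row 2: a1 a2 a3 a4 b25 b26 a7
  row 3: a1 a2 b33 a4 a5 a6 b37
Rows 1 and 2 agree on G; apply G→AE and equate their AE entries.
Rows 1 and 3 agree on AD; apply AD→G and equate their G entries.
Rows 1 and 2 agree on D; apply D→BF and equate their BF entries.
Rows 1 and 3 agree on D; apply D→BF and equate their BF entries.
Row 1 is now all distinguished symbols — the join is lossless.

Yes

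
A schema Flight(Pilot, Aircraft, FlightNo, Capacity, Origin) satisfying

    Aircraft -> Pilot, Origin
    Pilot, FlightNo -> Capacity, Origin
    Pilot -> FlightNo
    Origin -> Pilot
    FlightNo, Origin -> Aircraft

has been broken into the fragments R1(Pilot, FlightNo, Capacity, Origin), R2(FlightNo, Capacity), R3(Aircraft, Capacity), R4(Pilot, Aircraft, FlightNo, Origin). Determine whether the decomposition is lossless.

Yes

Chase test. Columns are Pilot, Aircraft, FlightNo, Capacity, Origin; row i has aⱼ where attribute j ∈ Ri, else bᵢⱼ.
Initial tableau (one row per fragment):
  row 1: a1 b12 a3 a4 a5
  row 2: b21 b22 a3 a4 b25
  row 3: b31 a2 b33 a4 b35
  row 4: a1 a2 a3 b44 a5
Rows 3 and 4 agree on Aircraft; apply Aircraft→Pilot, Origin and equate their Pilot, Origin entries.
Rows 1 and 4 agree on Pilot, FlightNo; apply Pilot, FlightNo→Capacity, Origin and equate their Capacity, Origin entries.
Rows 1 and 3 agree on Pilot; apply Pilot→FlightNo and equate their FlightNo entries.
Rows 1 and 3 agree on FlightNo, Origin; apply FlightNo, Origin→Aircraft and equate their Aircraft entries.
Row 1 is now all distinguished symbols — the join is lossless.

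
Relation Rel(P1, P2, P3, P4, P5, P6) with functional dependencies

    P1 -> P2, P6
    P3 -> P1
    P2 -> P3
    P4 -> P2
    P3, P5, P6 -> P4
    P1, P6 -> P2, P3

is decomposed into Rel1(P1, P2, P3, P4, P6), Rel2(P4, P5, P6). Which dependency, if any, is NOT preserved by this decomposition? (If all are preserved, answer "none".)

Check P3, P5, P6 → P4: no single fragment contains all of {P3, P4, P5, P6}, and the restricted closure of {P3, P5, P6} across the fragments never reaches {P4}.
P1 → P2, P6 is preserved.
P3 → P1 is preserved.
P2 → P3 is preserved.
P4 → P2 is preserved.
P1, P6 → P2, P3 is preserved.

P3, P5, P6 -> P4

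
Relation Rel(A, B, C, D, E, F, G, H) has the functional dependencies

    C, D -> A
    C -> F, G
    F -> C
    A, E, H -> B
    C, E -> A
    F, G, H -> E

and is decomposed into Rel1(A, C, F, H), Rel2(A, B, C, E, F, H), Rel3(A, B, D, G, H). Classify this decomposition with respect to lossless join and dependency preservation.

Lossless test (chase): Rows 1 and 2 agree on C; apply C→F, G and equate their F, G entries. Rows 1 and 2 agree on F, G, H; apply F, G, H→E and equate their E entries. Rows 1 and 2 agree on A, E, H; apply A, E, H→B and equate their B entries. No row becomes fully distinguished — the join is lossy.
Dependency preservation: the restricted closure of {C, D} across the fragments never reaches {A}, so C, D → A cannot be enforced without a join — not preserved.

lossy and not dependency-preserving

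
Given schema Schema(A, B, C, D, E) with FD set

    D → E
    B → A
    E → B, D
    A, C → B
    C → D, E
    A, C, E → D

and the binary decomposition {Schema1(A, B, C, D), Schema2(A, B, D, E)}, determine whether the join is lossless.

Yes

Common attributes: Schema1 ∩ Schema2 = {A, B, D}.
Closure of {A, B, D}: D → E applies, adding E. So (A, B, D)⁺ = {A, B, D, E}.
This closure contains every attribute of Schema2, so Schema1 ∩ Schema2 → Schema2. The join is lossless.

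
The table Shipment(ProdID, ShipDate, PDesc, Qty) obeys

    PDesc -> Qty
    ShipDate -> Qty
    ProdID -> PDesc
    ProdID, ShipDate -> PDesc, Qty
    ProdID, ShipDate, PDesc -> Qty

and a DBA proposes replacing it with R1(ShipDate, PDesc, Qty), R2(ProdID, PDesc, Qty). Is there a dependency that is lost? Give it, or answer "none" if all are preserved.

PDesc → Qty lies within R1.
ShipDate → Qty lies within R1.
ProdID → PDesc lies within R2.
ProdID, ShipDate → PDesc, Qty: restricted closure across fragments reaches PDesc, Qty.
ProdID, ShipDate, PDesc → Qty: restricted closure across fragments reaches Qty.
Every dependency is enforceable on the fragments, so the decomposition is dependency-preserving.

none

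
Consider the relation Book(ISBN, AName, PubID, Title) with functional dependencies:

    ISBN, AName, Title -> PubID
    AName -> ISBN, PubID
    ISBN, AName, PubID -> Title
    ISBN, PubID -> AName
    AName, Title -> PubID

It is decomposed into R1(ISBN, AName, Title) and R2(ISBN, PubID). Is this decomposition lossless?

Common attributes: R1 ∩ R2 = {ISBN}.
No dependency enlarges {ISBN}, so (ISBN)⁺ = {ISBN}.
The closure contains neither all of R1 = {ISBN, AName, Title} nor all of R2 = {ISBN, PubID}, so the common attributes are not a superkey of either fragment. The join is lossy.

No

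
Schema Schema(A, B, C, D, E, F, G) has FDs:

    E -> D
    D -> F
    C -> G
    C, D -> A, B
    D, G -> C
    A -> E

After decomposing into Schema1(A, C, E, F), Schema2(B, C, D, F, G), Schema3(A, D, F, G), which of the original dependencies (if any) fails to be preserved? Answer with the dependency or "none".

E -> D

Check E → D: no single fragment contains all of {D, E}, and the restricted closure of {E} across the fragments never reaches {D}.
D → F is preserved.
C → G is preserved.
C, D → A, B is preserved.
D, G → C is preserved.
A → E is preserved.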